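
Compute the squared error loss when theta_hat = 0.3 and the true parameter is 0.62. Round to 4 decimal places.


L = (theta_hat - theta_true)^2
= (0.3 - 0.62)^2
= -0.32^2 = 0.1024

0.1024


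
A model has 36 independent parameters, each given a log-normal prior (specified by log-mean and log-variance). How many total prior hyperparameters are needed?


Each log-normal prior needs 2 hyperparameters (log-mean and log-variance).
Total = 2 * 36 = 72

72


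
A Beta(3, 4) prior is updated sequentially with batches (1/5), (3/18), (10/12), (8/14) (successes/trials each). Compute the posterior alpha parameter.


Sequential conjugate updating is equivalent to a single batch update.
Total successes across all batches = 22
alpha_posterior = alpha_prior + total_successes = 3 + 22
= 25

25


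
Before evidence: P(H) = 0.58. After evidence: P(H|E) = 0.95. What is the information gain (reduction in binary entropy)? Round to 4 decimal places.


Prior entropy = 0.9815
Posterior entropy = 0.2864
Information gain = 0.9815 - 0.2864 = 0.6951

0.6951


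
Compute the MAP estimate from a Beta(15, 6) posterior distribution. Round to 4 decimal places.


MAP = mode of Beta distribution
= (alpha - 1)/(alpha + beta - 2)
= (15-1)/(15+6-2)
= 14/19 = 0.7368

0.7368


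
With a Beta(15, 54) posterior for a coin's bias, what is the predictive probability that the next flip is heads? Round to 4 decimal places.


The predictive probability equals the posterior mean.
P(next = heads) = alpha / (alpha + beta)
= 15 / 69 = 0.2174

0.2174


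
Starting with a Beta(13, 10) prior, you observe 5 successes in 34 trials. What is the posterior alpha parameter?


For a Beta-Binomial conjugate model:
Posterior alpha = prior alpha + number of successes
= 13 + 5 = 18

18


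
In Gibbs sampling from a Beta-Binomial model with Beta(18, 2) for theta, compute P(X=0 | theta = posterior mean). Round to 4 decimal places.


Posterior mean = alpha/(alpha+beta) = 18/20 = 0.9
P(X=0|theta=mean) = 1 - theta = 0.1

0.1


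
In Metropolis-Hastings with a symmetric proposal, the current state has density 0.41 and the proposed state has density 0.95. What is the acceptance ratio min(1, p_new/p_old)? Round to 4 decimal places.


Ratio = p_new / p_old = 0.95 / 0.41 = 2.3171
Acceptance = min(1, 2.3171) = 1.0

1.0


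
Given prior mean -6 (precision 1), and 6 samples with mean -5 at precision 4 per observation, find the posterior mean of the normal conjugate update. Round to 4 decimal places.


The posterior mean is a precision-weighted average of prior and data.
Post. prec. = 1 + 24 = 25
Post. mean = (-6 + -120)/25 = -126/25 = -5.04

-5.04


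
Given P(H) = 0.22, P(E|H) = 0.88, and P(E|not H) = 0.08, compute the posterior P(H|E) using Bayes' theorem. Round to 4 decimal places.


By Bayes' theorem: P(H|E) = P(E|H)*P(H) / P(E)
P(E) = P(E|H)*P(H) + P(E|not H)*P(not H)
P(E) = 0.88*0.22 + 0.08*0.78 = 0.256
P(H|E) = 0.88*0.22 / 0.256 = 0.7562

0.7562


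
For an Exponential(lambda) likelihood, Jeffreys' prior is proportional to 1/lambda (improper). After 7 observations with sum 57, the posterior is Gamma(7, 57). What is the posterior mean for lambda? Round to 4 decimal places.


Posterior = Gamma(n, sum_x) = Gamma(7, 57)
Posterior mean = shape/rate = 7/57
= 0.1228

0.1228


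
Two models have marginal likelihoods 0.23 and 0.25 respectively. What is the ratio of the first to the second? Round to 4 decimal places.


Evidence ratio = 0.23 / 0.25
= 0.92

0.92


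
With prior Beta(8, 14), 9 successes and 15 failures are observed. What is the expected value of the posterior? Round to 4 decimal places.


Posterior = Beta(17, 29)
E[theta] = alpha/(alpha+beta)
= 17/46 = 0.3696

0.3696


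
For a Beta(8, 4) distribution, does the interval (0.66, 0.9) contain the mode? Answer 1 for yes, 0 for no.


Mode of Beta(a,b) = (a-1)/(a+b-2)
= (8-1)/(8+4-2) = 0.7
Check: 0.66 <= 0.7 <= 0.9?
Result: 1

1


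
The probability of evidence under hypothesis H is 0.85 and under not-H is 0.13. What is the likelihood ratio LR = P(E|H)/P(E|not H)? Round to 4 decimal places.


LR = 0.85 / 0.13
= 6.5385

6.5385


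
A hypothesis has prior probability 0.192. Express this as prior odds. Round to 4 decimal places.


Odds = P(H) / P(not H) = 0.192 / 0.808
= 0.2376

0.2376


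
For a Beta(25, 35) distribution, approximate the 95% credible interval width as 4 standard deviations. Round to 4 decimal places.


Variance of Beta(a,b) = ab / ((a+b)^2 * (a+b+1))
= 25*35 / ((60)^2 * 61)
= 0.004
SD = sqrt(0.004) = 0.0631
Width = 4 * SD = 0.2525

0.2525


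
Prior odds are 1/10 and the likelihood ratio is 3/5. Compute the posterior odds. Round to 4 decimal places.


Posterior odds = prior odds * likelihood ratio
= (1/10) * (3/5)
= 3 / 50
= 0.06

0.06


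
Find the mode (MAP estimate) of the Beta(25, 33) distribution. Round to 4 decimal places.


For Beta(a,b) with a,b > 1:
Mode = (a-1)/(a+b-2) = (25-1)/(58-2)
= 24/56 = 0.4286

0.4286


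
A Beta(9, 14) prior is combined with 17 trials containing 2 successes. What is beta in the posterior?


In conjugate updating:
beta_posterior = beta_prior + (n - k)
= 14 + (17 - 2)
= 14 + 15 = 29

29


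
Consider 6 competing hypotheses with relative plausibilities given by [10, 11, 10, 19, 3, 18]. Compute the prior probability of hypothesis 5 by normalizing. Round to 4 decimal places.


Sum of weights = 10 + 11 + 10 + 19 + 3 + 18 = 71
Normalized prior for H5 = 3 / 71
= 0.0423

0.0423


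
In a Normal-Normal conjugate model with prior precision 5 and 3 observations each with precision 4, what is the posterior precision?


Posterior precision = prior precision + n * observation precision
= 5 + 3 * 4
= 5 + 12 = 17

17


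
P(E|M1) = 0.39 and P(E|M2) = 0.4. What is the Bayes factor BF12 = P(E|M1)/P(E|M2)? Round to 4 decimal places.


Bayes factor BF12 = P(E|M1) / P(E|M2)
= 0.39 / 0.4
= 0.975

0.975


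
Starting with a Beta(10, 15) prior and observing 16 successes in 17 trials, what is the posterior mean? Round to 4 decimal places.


Posterior parameters: alpha = 10 + 16 = 26
beta = 15 + 1 = 16
Posterior mean = alpha / (alpha + beta) = 26 / 42
= 0.619

0.619


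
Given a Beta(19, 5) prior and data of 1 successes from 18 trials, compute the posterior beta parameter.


Number of failures = 18 - 1 = 17
Posterior beta = 5 + 17 = 22

22


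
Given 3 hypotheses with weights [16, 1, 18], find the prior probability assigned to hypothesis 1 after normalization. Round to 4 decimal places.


To normalize, divide each weight by the sum of all weights.
Sum = 35
Prior(H1) = 16/35 = 0.4571

0.4571


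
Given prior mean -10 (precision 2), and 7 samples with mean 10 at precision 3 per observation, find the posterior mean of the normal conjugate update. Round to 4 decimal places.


The posterior mean is a precision-weighted average of prior and data.
Post. prec. = 2 + 21 = 23
Post. mean = (-20 + 210)/23 = 190/23 = 8.2609

8.2609


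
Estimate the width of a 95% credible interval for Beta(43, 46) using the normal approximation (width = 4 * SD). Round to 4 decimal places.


For Beta(a,b): Var = ab/((a+b)^2(a+b+1))
Var = 0.0028, SD = 0.0527
Approximate 95% CI width = 4 * 0.0527 = 0.2107

0.2107


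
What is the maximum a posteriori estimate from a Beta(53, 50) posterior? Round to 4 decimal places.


The MAP estimate equals the mode of the distribution.
Mode of Beta(a,b) = (a-1)/(a+b-2)
= 52/101
= 0.5149

0.5149


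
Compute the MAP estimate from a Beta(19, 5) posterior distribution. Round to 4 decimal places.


MAP = mode of Beta distribution
= (alpha - 1)/(alpha + beta - 2)
= (19-1)/(19+5-2)
= 18/22 = 0.8182

0.8182


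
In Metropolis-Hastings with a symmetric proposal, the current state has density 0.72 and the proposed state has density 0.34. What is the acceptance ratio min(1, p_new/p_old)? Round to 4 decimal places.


Ratio = p_new / p_old = 0.34 / 0.72 = 0.4722
Acceptance = min(1, 0.4722) = 0.4722

0.4722


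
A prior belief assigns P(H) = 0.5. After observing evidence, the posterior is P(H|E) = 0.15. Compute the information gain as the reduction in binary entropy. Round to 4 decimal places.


H(prior) = -0.5*log2(0.5) - 0.5*log2(0.5)
= 1.0
H(post) = -0.15*log2(0.15) - 0.85*log2(0.85)
= 0.6098
IG = 1.0 - 0.6098 = 0.3902

0.3902


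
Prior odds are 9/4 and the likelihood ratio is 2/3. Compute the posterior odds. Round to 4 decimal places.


Posterior odds = prior odds * likelihood ratio
= (9/4) * (2/3)
= 18 / 12
= 1.5

1.5


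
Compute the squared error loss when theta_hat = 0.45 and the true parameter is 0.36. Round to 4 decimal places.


L = (theta_hat - theta_true)^2
= (0.45 - 0.36)^2
= 0.09^2 = 0.0081

0.0081


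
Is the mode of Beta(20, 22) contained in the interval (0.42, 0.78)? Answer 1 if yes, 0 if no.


Mode = (a-1)/(a+b-2) = 19/40 = 0.475
Interval: (0.42, 0.78)
Contains mode? 1

1


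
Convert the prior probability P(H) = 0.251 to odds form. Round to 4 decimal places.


P(not H) = 1 - 0.251 = 0.749
Odds = 0.251 / 0.749 = 0.3351

0.3351


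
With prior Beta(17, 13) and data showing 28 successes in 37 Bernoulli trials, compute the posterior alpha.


Conjugate update: alpha_posterior = alpha_prior + k
= 17 + 28 = 45

45


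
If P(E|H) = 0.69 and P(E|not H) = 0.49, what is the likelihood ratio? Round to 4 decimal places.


Likelihood ratio = P(E|H) / P(E|not H)
= 0.69 / 0.49
= 1.4082

1.4082


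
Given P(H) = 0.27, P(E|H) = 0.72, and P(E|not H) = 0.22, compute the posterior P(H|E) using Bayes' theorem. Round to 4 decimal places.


By Bayes' theorem: P(H|E) = P(E|H)*P(H) / P(E)
P(E) = P(E|H)*P(H) + P(E|not H)*P(not H)
P(E) = 0.72*0.27 + 0.22*0.73 = 0.355
P(H|E) = 0.72*0.27 / 0.355 = 0.5476

0.5476


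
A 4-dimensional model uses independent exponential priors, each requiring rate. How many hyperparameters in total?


Per parameter: 1 (rate).
Total = 4 * 1 = 4

4


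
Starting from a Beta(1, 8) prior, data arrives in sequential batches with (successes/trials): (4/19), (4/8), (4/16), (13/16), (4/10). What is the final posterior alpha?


In sequential Bayesian updating, we sum all successes.
Total successes = 29
Final alpha = 1 + 29 = 30

30


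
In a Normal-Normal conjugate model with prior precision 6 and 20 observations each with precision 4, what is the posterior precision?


Posterior precision = prior precision + n * observation precision
= 6 + 20 * 4
= 6 + 80 = 86

86


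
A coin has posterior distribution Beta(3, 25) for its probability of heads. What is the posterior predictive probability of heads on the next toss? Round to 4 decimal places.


Posterior predictive = E[theta] = alpha/(alpha+beta)
= 3/28
= 0.1071

0.1071


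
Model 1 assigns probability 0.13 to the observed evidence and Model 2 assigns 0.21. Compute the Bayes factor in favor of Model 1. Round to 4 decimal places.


BF = P(data|M1) / P(data|M2)
= 0.13 / 0.21 = 0.619

0.619


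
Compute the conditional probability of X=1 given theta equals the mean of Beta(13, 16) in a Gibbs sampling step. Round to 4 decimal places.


Mean of Beta(13, 16) = 0.4483
P(X=1 | theta=0.4483) = 0.4483

0.4483


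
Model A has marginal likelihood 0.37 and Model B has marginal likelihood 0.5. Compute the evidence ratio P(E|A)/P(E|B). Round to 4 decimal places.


Evidence ratio = P(E|A) / P(E|B)
= 0.37 / 0.5
= 0.74

0.74


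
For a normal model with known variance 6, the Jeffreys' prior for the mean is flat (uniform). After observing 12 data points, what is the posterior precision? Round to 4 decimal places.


Jeffreys' prior for normal mean (known variance) is flat.
Prior precision = 0.
Posterior precision = prior_prec + n/sigma^2 = 0 + 12/6
= 2.0

2.0


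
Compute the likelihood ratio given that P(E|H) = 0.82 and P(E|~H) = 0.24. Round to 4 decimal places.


LR = P(E|H) / P(E|~H)
= 0.82 / 0.24 = 3.4167

3.4167


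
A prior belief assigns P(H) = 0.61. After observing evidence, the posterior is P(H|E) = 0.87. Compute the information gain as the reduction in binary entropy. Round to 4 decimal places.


H(prior) = -0.61*log2(0.61) - 0.39*log2(0.39)
= 0.9648
H(post) = -0.87*log2(0.87) - 0.13*log2(0.13)
= 0.5574
IG = 0.9648 - 0.5574 = 0.4074

0.4074


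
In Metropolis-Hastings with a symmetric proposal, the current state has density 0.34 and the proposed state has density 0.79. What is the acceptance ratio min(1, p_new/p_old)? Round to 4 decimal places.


Ratio = p_new / p_old = 0.79 / 0.34 = 2.3235
Acceptance = min(1, 2.3235) = 1.0

1.0


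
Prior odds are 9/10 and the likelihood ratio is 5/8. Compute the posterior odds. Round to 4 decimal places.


Posterior odds = prior odds * likelihood ratio
= (9/10) * (5/8)
= 45 / 80
= 0.5625

0.5625


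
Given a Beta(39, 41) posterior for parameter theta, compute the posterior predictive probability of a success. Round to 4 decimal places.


For a Beta-Bernoulli model, the predictive probability is the mean:
P(success) = 39/(39+41) = 39/80 = 0.4875

0.4875


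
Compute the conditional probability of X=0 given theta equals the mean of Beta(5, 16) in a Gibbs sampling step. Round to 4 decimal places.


Mean of Beta(5, 16) = 0.2381
P(X=0 | theta=0.2381) = 0.7619

0.7619


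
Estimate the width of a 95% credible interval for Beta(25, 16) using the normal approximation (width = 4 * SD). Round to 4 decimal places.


For Beta(a,b): Var = ab/((a+b)^2(a+b+1))
Var = 0.0057, SD = 0.0753
Approximate 95% CI width = 4 * 0.0753 = 0.3011

0.3011


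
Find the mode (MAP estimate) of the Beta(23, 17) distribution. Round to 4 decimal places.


For Beta(a,b) with a,b > 1:
Mode = (a-1)/(a+b-2) = (23-1)/(40-2)
= 22/38 = 0.5789

0.5789


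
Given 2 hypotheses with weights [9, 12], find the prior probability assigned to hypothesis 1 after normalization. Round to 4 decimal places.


To normalize, divide each weight by the sum of all weights.
Sum = 21
Prior(H1) = 9/21 = 0.4286

0.4286


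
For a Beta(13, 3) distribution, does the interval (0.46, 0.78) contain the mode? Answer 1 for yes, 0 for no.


Mode of Beta(a,b) = (a-1)/(a+b-2)
= (13-1)/(13+3-2) = 0.8571
Check: 0.46 <= 0.8571 <= 0.78?
Result: 0

0


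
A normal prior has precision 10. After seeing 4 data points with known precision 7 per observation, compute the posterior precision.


In the conjugate normal model, precisions add:
tau_posterior = tau_prior + n * tau_data
= 10 + 4*7 = 38

38


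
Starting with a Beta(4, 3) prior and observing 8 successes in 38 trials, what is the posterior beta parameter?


Posterior beta = prior beta + failures
Failures = 38 - 8 = 30
beta_post = 3 + 30 = 33

33


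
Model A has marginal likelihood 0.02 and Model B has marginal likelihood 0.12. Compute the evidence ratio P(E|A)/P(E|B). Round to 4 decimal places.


Evidence ratio = P(E|A) / P(E|B)
= 0.02 / 0.12
= 0.1667

0.1667


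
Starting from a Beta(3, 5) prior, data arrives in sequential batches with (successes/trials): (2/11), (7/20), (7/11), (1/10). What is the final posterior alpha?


In sequential Bayesian updating, we sum all successes.
Total successes = 17
Final alpha = 3 + 17 = 20

20


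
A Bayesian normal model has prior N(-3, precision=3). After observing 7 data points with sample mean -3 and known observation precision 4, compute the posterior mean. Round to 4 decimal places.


Posterior mean = (prior_precision * prior_mean + n * data_precision * data_mean) / (prior_precision + n * data_precision)
Numerator = 3*-3 + 7*4*-3 = -93
Denominator = 3 + 7*4 = 31
Posterior mean = -3.0

-3.0


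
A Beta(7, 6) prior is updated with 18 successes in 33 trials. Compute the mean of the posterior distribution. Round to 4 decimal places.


After update: Beta(25, 21)
Mean = 25 / (25 + 21) = 25 / 46
= 0.5435

0.5435


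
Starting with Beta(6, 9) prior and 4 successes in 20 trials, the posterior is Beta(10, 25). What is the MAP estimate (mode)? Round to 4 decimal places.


The mode of Beta(a, b) when a > 1 and b > 1 is (a-1)/(a+b-2)
= (10 - 1) / (10 + 25 - 2)
= 9 / 33
= 0.2727

0.2727


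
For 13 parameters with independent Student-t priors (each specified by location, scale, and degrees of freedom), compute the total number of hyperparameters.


A Student-t prior has 3 hyperparameters per parameter.
Total = 13 * 3 = 39

39


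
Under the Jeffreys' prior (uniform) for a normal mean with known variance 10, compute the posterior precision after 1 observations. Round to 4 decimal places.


Prior precision = 0 (flat prior).
Post. prec. = 0 + n/var = 1/10 = 0.1

0.1


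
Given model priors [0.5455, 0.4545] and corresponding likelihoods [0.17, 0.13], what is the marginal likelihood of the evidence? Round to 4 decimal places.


P(E) = sum_i P(M_i) P(E|M_i)
= 0.0927 + 0.0591
= 0.1518

0.1518


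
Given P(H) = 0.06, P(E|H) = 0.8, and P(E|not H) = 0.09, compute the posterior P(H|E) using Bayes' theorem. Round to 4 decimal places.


By Bayes' theorem: P(H|E) = P(E|H)*P(H) / P(E)
P(E) = P(E|H)*P(H) + P(E|not H)*P(not H)
P(E) = 0.8*0.06 + 0.09*0.94 = 0.1326
P(H|E) = 0.8*0.06 / 0.1326 = 0.362

0.362


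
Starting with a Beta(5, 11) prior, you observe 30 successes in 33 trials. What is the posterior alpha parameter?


For a Beta-Binomial conjugate model:
Posterior alpha = prior alpha + number of successes
= 5 + 30 = 35

35


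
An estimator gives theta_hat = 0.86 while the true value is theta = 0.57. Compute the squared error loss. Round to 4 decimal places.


The squared error loss is (theta_hat - theta)^2
= (0.86 - 0.57)^2
= (0.29)^2 = 0.0841

0.0841


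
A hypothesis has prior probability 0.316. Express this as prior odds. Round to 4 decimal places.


Odds = P(H) / P(not H) = 0.316 / 0.684
= 0.462

0.462


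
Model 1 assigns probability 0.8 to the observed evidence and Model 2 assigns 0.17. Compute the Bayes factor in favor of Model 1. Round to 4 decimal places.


BF = P(data|M1) / P(data|M2)
= 0.8 / 0.17 = 4.7059

4.7059


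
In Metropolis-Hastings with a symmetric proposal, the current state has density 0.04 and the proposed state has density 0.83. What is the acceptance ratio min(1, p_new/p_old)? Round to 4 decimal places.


Ratio = p_new / p_old = 0.83 / 0.04 = 20.75
Acceptance = min(1, 20.75) = 1.0

1.0


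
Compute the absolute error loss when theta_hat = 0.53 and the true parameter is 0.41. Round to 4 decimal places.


L = |theta_hat - theta_true|
= |0.53 - 0.41| = 0.12

0.12


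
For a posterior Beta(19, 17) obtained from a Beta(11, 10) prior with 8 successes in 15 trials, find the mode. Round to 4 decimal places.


Mode = (alpha - 1) / (alpha + beta - 2)
= 18 / 34
= 0.5294

0.5294


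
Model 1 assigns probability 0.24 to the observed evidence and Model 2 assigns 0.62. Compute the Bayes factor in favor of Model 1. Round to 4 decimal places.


BF = P(data|M1) / P(data|M2)
= 0.24 / 0.62 = 0.3871

0.3871


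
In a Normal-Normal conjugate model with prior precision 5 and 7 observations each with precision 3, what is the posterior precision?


Posterior precision = prior precision + n * observation precision
= 5 + 7 * 3
= 5 + 21 = 26

26


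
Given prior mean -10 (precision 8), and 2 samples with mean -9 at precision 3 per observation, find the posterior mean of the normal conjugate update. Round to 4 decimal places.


The posterior mean is a precision-weighted average of prior and data.
Post. prec. = 8 + 6 = 14
Post. mean = (-80 + -54)/14 = -134/14 = -9.5714

-9.5714


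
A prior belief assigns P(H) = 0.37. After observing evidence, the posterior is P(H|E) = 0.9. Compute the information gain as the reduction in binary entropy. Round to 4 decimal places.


H(prior) = -0.37*log2(0.37) - 0.63*log2(0.63)
= 0.9507
H(post) = -0.9*log2(0.9) - 0.1*log2(0.1)
= 0.469
IG = 0.9507 - 0.469 = 0.4817

0.4817


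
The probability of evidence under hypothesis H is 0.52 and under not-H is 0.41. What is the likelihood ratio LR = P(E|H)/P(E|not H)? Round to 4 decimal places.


LR = 0.52 / 0.41
= 1.2683

1.2683


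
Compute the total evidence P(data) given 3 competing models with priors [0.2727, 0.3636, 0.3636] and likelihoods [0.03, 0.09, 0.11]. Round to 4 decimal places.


Marginal likelihood = sum P(model_i) * P(data|model_i)
Model 1: 0.2727 * 0.03 = 0.0082
Model 2: 0.3636 * 0.09 = 0.0327
Model 3: 0.3636 * 0.11 = 0.04
Total = 0.0809

0.0809


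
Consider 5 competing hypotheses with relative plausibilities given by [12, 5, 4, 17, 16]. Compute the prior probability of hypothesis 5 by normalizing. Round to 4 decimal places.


Sum of weights = 12 + 5 + 4 + 17 + 16 = 54
Normalized prior for H5 = 16 / 54
= 0.2963

0.2963


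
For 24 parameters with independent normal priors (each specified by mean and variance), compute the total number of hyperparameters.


A normal prior has 2 hyperparameters per parameter.
Total = 24 * 2 = 48

48


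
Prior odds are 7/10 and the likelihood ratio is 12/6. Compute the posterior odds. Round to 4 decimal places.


Posterior odds = prior odds * likelihood ratio
= (7/10) * (12/6)
= 84 / 60
= 1.4

1.4


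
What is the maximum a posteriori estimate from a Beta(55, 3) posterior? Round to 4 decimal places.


The MAP estimate equals the mode of the distribution.
Mode of Beta(a,b) = (a-1)/(a+b-2)
= 54/56
= 0.9643

0.9643


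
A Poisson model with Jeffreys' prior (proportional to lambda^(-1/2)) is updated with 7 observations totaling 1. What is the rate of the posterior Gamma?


Posterior = Gamma(0.5 + S, n)
= Gamma(0.5 + 1, 7)
Posterior rate = 0 + n = 7

7.0


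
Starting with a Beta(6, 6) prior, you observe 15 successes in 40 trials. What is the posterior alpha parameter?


For a Beta-Binomial conjugate model:
Posterior alpha = prior alpha + number of successes
= 6 + 15 = 21

21


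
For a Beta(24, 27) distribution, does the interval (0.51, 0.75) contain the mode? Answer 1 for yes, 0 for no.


Mode of Beta(a,b) = (a-1)/(a+b-2)
= (24-1)/(24+27-2) = 0.4694
Check: 0.51 <= 0.4694 <= 0.75?
Result: 0

0


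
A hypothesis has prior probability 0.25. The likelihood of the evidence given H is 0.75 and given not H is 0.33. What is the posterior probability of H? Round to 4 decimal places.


Using Bayes' theorem:
P(E) = 0.25 * 0.75 + 0.75 * 0.33
P(E) = 0.435
P(H|E) = (0.25 * 0.75) / 0.435 = 0.431

0.431


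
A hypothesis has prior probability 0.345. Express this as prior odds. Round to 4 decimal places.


Odds = P(H) / P(not H) = 0.345 / 0.655
= 0.5267

0.5267


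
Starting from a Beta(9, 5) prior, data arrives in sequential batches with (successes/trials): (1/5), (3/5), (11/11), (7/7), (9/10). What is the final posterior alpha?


In sequential Bayesian updating, we sum all successes.
Total successes = 31
Final alpha = 9 + 31 = 40

40


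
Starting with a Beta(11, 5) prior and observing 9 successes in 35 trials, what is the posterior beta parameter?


Posterior beta = prior beta + failures
Failures = 35 - 9 = 26
beta_post = 5 + 26 = 31

31


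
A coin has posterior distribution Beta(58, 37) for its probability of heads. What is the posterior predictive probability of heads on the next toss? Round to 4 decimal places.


Posterior predictive = E[theta] = alpha/(alpha+beta)
= 58/95
= 0.6105

0.6105


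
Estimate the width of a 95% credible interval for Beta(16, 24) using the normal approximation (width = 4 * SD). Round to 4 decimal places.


For Beta(a,b): Var = ab/((a+b)^2(a+b+1))
Var = 0.0059, SD = 0.0765
Approximate 95% CI width = 4 * 0.0765 = 0.306

0.306


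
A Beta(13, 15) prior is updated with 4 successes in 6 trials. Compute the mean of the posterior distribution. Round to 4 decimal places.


After update: Beta(17, 17)
Mean = 17 / (17 + 17) = 17 / 34
= 0.5

0.5


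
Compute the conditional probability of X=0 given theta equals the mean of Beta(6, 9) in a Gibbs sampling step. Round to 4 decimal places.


Mean of Beta(6, 9) = 0.4
P(X=0 | theta=0.4) = 0.6

0.6


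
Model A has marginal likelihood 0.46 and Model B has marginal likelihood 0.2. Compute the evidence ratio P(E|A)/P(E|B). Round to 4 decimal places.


Evidence ratio = P(E|A) / P(E|B)
= 0.46 / 0.2
= 2.3

2.3


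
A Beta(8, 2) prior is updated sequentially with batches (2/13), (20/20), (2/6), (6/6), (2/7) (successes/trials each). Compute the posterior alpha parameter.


Sequential conjugate updating is equivalent to a single batch update.
Total successes across all batches = 32
alpha_posterior = alpha_prior + total_successes = 8 + 32
= 40

40


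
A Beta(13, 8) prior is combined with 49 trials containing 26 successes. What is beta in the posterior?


In conjugate updating:
beta_posterior = beta_prior + (n - k)
= 8 + (49 - 26)
= 8 + 23 = 31

31


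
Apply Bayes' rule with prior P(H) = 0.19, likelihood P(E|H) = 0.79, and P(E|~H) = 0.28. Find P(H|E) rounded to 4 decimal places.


Step 1: Compute marginal P(E) = P(E|H)P(H) + P(E|~H)P(~H)
= 0.79*0.19 + 0.28*0.81 = 0.3769
Step 2: P(H|E) = P(E|H)P(H)/P(E) = 0.1501/0.3769
= 0.3982

0.3982


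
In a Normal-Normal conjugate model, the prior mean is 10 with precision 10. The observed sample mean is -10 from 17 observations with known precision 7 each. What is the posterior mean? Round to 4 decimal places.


Posterior precision = tau0 + n*tau = 10 + 17*7 = 129
Posterior mean = (tau0*mu0 + n*tau*xbar) / posterior_precision
= (10*10 + 17*7*-10) / 129
= -1090 / 129 = -8.4496

-8.4496


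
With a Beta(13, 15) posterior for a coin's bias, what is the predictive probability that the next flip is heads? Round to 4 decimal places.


The predictive probability equals the posterior mean.
P(next = heads) = alpha / (alpha + beta)
= 13 / 28 = 0.4643

0.4643


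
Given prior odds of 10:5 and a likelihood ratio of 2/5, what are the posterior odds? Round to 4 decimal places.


Posterior odds = prior odds * LR
Prior odds = 10/5 = 2.0
LR = 2/5 = 0.4
Posterior odds = 2.0 * 0.4 = 0.8

0.8


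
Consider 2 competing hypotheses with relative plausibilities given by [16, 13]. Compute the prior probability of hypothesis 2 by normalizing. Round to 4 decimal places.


Sum of weights = 16 + 13 = 29
Normalized prior for H2 = 13 / 29
= 0.4483

0.4483


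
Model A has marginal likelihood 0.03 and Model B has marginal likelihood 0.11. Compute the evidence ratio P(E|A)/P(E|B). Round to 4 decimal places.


Evidence ratio = P(E|A) / P(E|B)
= 0.03 / 0.11
= 0.2727

0.2727


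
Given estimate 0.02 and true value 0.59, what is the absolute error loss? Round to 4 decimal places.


Absolute error = |estimate - true|
= |-0.57| = 0.57

0.57


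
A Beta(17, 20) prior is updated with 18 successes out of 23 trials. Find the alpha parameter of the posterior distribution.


In the Beta-Binomial conjugate update:
alpha_post = alpha_prior + successes
= 17 + 18
= 35

35


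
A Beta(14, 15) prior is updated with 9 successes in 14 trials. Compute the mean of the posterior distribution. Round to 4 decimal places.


After update: Beta(23, 20)
Mean = 23 / (23 + 20) = 23 / 43
= 0.5349

0.5349


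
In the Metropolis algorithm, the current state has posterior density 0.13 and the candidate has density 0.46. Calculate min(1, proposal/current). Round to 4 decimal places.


Ratio = 0.46/0.13 = 3.5385
Acceptance probability = min(1, 3.5385)
= 1.0

1.0


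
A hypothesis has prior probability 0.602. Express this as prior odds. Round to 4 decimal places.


Odds = P(H) / P(not H) = 0.602 / 0.398
= 1.5126

1.5126


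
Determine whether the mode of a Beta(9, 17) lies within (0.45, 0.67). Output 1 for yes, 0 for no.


First find the mode: (a-1)/(a+b-2) = 0.3333
Is 0.3333 in (0.45, 0.67)? 0

0


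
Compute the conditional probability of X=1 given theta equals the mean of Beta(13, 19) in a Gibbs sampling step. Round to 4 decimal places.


Mean of Beta(13, 19) = 0.4062
P(X=1 | theta=0.4062) = 0.4062

0.4062


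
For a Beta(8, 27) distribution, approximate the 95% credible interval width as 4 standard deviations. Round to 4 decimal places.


Variance of Beta(a,b) = ab / ((a+b)^2 * (a+b+1))
= 8*27 / ((35)^2 * 36)
= 0.0049
SD = sqrt(0.0049) = 0.07
Width = 4 * SD = 0.2799

0.2799


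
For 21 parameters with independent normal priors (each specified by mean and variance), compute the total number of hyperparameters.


A normal prior has 2 hyperparameters per parameter.
Total = 21 * 2 = 42

42


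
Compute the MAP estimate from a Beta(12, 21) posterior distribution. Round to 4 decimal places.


MAP = mode of Beta distribution
= (alpha - 1)/(alpha + beta - 2)
= (12-1)/(12+21-2)
= 11/31 = 0.3548

0.3548


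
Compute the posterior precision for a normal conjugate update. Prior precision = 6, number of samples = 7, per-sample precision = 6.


tau_post = tau_0 + n * tau
= 6 + 7 * 6 = 48

48


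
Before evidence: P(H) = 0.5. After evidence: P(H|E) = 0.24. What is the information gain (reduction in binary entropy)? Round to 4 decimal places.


Prior entropy = 1.0
Posterior entropy = 0.795
Information gain = 1.0 - 0.795 = 0.205

0.205


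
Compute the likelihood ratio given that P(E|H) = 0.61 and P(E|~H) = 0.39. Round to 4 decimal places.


LR = P(E|H) / P(E|~H)
= 0.61 / 0.39 = 1.5641

1.5641


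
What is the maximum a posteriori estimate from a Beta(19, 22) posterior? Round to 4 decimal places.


The MAP estimate equals the mode of the distribution.
Mode of Beta(a,b) = (a-1)/(a+b-2)
= 18/39
= 0.4615

0.4615


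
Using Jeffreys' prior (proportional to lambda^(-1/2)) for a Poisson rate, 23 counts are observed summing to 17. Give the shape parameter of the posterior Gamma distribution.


Conjugate update: Gamma(prior_shape + S, prior_rate + n).
Prior shape = 0.5, prior rate = 0.
Posterior shape = 0.5 + S = 0.5 + 17 = 17.5

17.5


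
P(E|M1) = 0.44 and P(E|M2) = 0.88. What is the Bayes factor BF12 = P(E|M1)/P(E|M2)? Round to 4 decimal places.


Bayes factor BF12 = P(E|M1) / P(E|M2)
= 0.44 / 0.88
= 0.5

0.5


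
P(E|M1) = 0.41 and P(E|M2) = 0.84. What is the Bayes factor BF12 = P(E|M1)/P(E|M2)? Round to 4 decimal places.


Bayes factor BF12 = P(E|M1) / P(E|M2)
= 0.41 / 0.84
= 0.4881

0.4881


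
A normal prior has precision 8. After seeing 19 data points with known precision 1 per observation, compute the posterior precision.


In the conjugate normal model, precisions add:
tau_posterior = tau_prior + n * tau_data
= 8 + 19*1 = 27

27


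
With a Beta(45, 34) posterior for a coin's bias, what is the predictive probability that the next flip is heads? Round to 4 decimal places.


The predictive probability equals the posterior mean.
P(next = heads) = alpha / (alpha + beta)
= 45 / 79 = 0.5696

0.5696


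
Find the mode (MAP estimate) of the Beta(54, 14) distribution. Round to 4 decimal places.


For Beta(a,b) with a,b > 1:
Mode = (a-1)/(a+b-2) = (54-1)/(68-2)
= 53/66 = 0.803

0.803


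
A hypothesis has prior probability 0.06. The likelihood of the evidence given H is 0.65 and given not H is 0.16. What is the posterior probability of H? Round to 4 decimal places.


Using Bayes' theorem:
P(E) = 0.06 * 0.65 + 0.94 * 0.16
P(E) = 0.1894
P(H|E) = (0.06 * 0.65) / 0.1894 = 0.2059

0.2059


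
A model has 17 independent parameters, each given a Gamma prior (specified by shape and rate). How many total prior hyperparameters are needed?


Each Gamma prior needs 2 hyperparameters (shape and rate).
Total = 2 * 17 = 34

34


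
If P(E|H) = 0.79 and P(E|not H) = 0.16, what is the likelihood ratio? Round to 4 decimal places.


Likelihood ratio = P(E|H) / P(E|not H)
= 0.79 / 0.16
= 4.9375

4.9375


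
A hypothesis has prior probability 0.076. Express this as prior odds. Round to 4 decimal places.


Odds = P(H) / P(not H) = 0.076 / 0.924
= 0.0823

0.0823


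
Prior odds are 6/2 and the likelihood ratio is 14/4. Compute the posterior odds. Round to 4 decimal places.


Posterior odds = prior odds * likelihood ratio
= (6/2) * (14/4)
= 84 / 8
= 10.5

10.5


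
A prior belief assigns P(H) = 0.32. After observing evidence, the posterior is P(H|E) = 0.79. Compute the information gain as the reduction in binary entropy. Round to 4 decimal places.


H(prior) = -0.32*log2(0.32) - 0.68*log2(0.68)
= 0.9044
H(post) = -0.79*log2(0.79) - 0.21*log2(0.21)
= 0.7415
IG = 0.9044 - 0.7415 = 0.1629

0.1629


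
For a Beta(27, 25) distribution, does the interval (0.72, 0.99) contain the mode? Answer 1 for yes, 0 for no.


Mode of Beta(a,b) = (a-1)/(a+b-2)
= (27-1)/(27+25-2) = 0.52
Check: 0.72 <= 0.52 <= 0.99?
Result: 0

0


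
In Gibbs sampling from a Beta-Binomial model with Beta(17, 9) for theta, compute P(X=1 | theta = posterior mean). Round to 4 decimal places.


Posterior mean = alpha/(alpha+beta) = 17/26 = 0.6538
P(X=1|theta=mean) = theta = 0.6538

0.6538


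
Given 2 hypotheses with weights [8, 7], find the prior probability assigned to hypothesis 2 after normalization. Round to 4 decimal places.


To normalize, divide each weight by the sum of all weights.
Sum = 15
Prior(H2) = 7/15 = 0.4667

0.4667


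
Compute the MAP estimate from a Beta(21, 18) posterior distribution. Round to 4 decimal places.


MAP = mode of Beta distribution
= (alpha - 1)/(alpha + beta - 2)
= (21-1)/(21+18-2)
= 20/37 = 0.5405

0.5405


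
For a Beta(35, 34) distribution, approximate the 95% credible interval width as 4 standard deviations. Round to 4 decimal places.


Variance of Beta(a,b) = ab / ((a+b)^2 * (a+b+1))
= 35*34 / ((69)^2 * 70)
= 0.0036
SD = sqrt(0.0036) = 0.0598
Width = 4 * SD = 0.239

0.239


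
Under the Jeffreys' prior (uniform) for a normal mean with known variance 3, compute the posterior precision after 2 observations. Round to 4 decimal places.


Prior precision = 0 (flat prior).
Post. prec. = 0 + n/var = 2/3 = 0.6667

0.6667


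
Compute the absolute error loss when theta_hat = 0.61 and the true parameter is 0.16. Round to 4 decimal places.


L = |theta_hat - theta_true|
= |0.61 - 0.16| = 0.45

0.45


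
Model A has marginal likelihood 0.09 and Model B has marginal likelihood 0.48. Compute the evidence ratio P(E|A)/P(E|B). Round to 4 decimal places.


Evidence ratio = P(E|A) / P(E|B)
= 0.09 / 0.48
= 0.1875

0.1875


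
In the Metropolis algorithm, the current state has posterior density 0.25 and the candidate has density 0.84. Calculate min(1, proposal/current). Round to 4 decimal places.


Ratio = 0.84/0.25 = 3.36
Acceptance probability = min(1, 3.36)
= 1.0

1.0


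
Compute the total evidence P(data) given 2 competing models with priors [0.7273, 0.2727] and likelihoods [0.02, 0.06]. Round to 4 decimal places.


Marginal likelihood = sum P(model_i) * P(data|model_i)
Model 1: 0.7273 * 0.02 = 0.0145
Model 2: 0.2727 * 0.06 = 0.0164
Total = 0.0309

0.0309


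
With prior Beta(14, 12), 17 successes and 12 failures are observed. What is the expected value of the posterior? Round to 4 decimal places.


Posterior = Beta(31, 24)
E[theta] = alpha/(alpha+beta)
= 31/55 = 0.5636

0.5636


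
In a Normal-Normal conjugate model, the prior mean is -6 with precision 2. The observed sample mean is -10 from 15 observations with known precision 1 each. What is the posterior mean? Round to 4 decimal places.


Posterior precision = tau0 + n*tau = 2 + 15*1 = 17
Posterior mean = (tau0*mu0 + n*tau*xbar) / posterior_precision
= (2*-6 + 15*1*-10) / 17
= -162 / 17 = -9.5294

-9.5294


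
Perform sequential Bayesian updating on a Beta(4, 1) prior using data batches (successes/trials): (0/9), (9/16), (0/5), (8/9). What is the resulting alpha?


Accumulate successes: 17
Posterior alpha = prior alpha + sum of successes
= 4 + 17 = 21

21


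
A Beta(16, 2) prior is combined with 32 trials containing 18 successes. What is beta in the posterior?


In conjugate updating:
beta_posterior = beta_prior + (n - k)
= 2 + (32 - 18)
= 2 + 14 = 16

16


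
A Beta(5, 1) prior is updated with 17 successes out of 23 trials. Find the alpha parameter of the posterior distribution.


In the Beta-Binomial conjugate update:
alpha_post = alpha_prior + successes
= 5 + 17
= 22

22


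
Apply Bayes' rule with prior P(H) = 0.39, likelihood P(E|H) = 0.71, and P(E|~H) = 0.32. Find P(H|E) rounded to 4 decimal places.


Step 1: Compute marginal P(E) = P(E|H)P(H) + P(E|~H)P(~H)
= 0.71*0.39 + 0.32*0.61 = 0.4721
Step 2: P(H|E) = P(E|H)P(H)/P(E) = 0.2769/0.4721
= 0.5865

0.5865


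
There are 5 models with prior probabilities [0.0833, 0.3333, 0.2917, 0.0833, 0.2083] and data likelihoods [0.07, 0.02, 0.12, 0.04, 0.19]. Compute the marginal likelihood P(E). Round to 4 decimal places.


P(E) = sum over models of P(M_i) * P(E|M_i)
= 0.0833*0.07 + 0.3333*0.02 + 0.2917*0.12 + 0.0833*0.04 + 0.2083*0.19
= 0.0904

0.0904


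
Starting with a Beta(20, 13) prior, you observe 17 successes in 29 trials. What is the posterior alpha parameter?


For a Beta-Binomial conjugate model:
Posterior alpha = prior alpha + number of successes
= 20 + 17 = 37

37


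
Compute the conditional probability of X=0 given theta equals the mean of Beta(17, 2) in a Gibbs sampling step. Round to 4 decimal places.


Mean of Beta(17, 2) = 0.8947
P(X=0 | theta=0.8947) = 0.1053

0.1053


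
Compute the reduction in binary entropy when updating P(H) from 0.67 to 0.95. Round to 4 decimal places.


H_before = -p*log2(p) - (1-p)*log2(1-p) for p=0.67: 0.9149
H_after for p=0.95: 0.2864
Reduction = 0.9149 - 0.2864 = 0.6285

0.6285


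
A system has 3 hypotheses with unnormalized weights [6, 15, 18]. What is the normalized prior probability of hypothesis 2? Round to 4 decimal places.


The normalized prior is the weight divided by the total.
Total weight = 39
P(H2) = 15 / 39 = 0.3846

0.3846


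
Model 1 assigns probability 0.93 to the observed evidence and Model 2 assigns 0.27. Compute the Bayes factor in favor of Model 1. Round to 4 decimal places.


BF = P(data|M1) / P(data|M2)
= 0.93 / 0.27 = 3.4444

3.4444


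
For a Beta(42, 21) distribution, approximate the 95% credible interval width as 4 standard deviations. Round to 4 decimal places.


Variance of Beta(a,b) = ab / ((a+b)^2 * (a+b+1))
= 42*21 / ((63)^2 * 64)
= 0.0035
SD = sqrt(0.0035) = 0.0589
Width = 4 * SD = 0.2357

0.2357


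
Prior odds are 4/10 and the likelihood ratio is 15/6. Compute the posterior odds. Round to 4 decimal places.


Posterior odds = prior odds * likelihood ratio
= (4/10) * (15/6)
= 60 / 60
= 1.0

1.0


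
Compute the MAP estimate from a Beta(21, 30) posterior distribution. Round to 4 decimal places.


MAP = mode of Beta distribution
= (alpha - 1)/(alpha + beta - 2)
= (21-1)/(21+30-2)
= 20/49 = 0.4082

0.4082


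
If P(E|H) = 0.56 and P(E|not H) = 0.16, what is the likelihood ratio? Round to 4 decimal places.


Likelihood ratio = P(E|H) / P(E|not H)
= 0.56 / 0.16
= 3.5

3.5


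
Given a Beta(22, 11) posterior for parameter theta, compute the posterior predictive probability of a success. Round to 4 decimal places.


For a Beta-Bernoulli model, the predictive probability is the mean:
P(success) = 22/(22+11) = 22/33 = 0.6667

0.6667


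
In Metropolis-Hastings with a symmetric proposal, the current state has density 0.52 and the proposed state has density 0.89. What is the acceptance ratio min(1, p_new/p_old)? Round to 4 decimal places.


Ratio = p_new / p_old = 0.89 / 0.52 = 1.7115
Acceptance = min(1, 1.7115) = 1.0

1.0


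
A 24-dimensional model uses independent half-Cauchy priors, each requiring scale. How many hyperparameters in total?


Per parameter: 1 (scale).
Total = 24 * 1 = 24

24


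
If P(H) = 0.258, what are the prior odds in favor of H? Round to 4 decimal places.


Prior odds = P(H) / (1 - P(H))
= 0.258 / 0.742
= 0.3477

0.3477
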